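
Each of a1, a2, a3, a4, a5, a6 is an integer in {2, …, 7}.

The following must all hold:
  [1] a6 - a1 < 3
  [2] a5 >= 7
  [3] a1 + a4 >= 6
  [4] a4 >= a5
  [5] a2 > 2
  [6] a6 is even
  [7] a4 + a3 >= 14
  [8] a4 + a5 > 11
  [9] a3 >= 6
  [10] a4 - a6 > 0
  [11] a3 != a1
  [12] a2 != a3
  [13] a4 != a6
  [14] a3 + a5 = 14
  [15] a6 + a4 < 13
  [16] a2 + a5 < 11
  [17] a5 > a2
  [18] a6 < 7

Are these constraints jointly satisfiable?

Satisfiable

One satisfying assignment is a1 = 2, a2 = 3, a3 = 7, a4 = 7, a5 = 7, a6 = 4.
For the less obvious constraints — constraint 1: a6 - a1 = 2; constraint 3: a1 + a4 = 9 — and the others hold by inspection.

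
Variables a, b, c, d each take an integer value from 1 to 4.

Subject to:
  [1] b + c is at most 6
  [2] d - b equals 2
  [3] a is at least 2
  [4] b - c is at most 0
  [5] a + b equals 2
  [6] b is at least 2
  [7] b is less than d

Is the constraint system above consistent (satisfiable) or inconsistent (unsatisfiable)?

Unsatisfiable

From constraint 3: a ≥ 2. From constraint 6: b ≥ 2. Hence a + b ≥ 4. But constraint 5 requires a + b = 2, and 2 < 4. Contradiction.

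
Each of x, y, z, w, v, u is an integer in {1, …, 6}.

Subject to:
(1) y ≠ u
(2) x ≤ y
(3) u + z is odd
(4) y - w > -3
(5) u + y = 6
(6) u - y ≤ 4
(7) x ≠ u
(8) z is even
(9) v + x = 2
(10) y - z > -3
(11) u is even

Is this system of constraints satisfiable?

Unsatisfiable

Constraint 11 makes u even and constraint 8 makes z even, so u + z must be even. Constraint 3 says u + z is odd — contradiction.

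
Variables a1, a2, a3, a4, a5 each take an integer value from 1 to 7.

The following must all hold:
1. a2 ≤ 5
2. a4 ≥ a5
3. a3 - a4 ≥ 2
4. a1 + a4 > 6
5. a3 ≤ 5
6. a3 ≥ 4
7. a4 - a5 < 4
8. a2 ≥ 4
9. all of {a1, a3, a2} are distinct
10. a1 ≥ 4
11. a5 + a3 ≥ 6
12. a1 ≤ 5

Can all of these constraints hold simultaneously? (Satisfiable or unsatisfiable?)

Constraints 1, 5, 6, 8, 10, and 12 confine each of a1, a3, a2 to the 2 values {4, 5}.
Constraint 9 requires all 3 of them to be distinct, but only 2 values are available — impossible by the pigeonhole principle.

Unsatisfiable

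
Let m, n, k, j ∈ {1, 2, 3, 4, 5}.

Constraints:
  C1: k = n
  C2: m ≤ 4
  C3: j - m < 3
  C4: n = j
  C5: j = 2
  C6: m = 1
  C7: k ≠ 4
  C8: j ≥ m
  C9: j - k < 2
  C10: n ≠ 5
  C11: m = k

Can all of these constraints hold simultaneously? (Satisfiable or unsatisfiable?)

Constraint 6 fixes m = 1 and constraint 5 fixes j = 2. Constraints 1, 4, and 11 give m = k = n = j, so m = j. But 1 ≠ 2 — contradiction.

Unsatisfiable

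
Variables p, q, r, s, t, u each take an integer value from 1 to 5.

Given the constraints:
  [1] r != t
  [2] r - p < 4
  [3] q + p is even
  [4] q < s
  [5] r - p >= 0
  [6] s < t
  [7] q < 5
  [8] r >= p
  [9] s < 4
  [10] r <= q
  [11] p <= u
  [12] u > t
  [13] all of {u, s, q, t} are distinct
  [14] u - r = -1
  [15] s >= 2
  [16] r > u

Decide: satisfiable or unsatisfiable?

Constraints 4, 6, 10, 12, and 16 give u < r, r ≤ q, q < s, s < t, t < u. Chaining: u < r ≤ q < s < t < u, which forces u < u — impossible.

Unsatisfiable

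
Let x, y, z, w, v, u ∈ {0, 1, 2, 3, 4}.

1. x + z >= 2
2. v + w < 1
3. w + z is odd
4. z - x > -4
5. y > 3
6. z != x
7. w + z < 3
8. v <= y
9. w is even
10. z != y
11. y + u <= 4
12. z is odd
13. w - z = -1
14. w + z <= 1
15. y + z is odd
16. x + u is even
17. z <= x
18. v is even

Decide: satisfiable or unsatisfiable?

Satisfiable

One satisfying assignment is x = 4, y = 4, z = 1, w = 0, v = 0, u = 0.
For the less obvious constraints — constraint 1: x + z = 5; constraint 2: v + w = 0; constraint 4: z - x = -3 — and the others hold by inspection.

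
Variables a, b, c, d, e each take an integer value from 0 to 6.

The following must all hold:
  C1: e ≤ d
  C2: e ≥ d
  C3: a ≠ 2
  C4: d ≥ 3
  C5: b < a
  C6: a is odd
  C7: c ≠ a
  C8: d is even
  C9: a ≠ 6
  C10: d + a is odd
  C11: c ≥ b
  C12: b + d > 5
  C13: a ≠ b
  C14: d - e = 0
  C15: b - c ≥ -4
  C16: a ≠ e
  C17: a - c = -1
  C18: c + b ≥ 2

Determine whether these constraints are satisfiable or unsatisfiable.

Satisfiable

The assignment a = 3, b = 1, c = 4, d = 6, e = 6 works:
  constraint 12 holds since b + d = 7.
  constraint 14 holds since d - e = 0.
The rest check out directly.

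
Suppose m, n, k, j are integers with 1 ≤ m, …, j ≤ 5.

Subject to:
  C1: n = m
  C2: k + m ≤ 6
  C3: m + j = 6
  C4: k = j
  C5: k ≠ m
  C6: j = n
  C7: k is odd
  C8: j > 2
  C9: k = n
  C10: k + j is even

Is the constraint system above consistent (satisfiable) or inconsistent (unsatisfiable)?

From constraints 1, 4, and 6, k = j = n = m, so k = m. But constraint 5 says k ≠ m. Contradiction.

Unsatisfiable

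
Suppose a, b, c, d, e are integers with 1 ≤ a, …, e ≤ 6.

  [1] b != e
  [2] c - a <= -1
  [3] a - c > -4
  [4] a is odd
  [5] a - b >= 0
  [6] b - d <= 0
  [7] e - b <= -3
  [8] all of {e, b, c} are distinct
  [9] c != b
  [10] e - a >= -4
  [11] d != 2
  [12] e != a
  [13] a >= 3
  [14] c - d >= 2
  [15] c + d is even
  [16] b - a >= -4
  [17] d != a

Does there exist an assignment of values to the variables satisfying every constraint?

Unsatisfiable

Constraints 2, 6, 7, 10, and 14 give b − e ≥ 3, e − a ≥ -4, a − c ≥ 1, c − d ≥ 2, d − b ≥ 0.
Adding all 5 inequalities: the left sides telescope to 0, and the right sides sum to 3 + (-4) + 1 + 2 + 0 = 2. So 0 ≥ 2, which is false.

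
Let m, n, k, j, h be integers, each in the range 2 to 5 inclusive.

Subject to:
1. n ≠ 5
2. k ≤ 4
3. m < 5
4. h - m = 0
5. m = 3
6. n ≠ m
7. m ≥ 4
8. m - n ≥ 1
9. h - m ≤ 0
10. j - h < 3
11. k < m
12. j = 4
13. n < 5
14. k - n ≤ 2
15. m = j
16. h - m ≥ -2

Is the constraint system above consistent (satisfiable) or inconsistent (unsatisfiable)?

Unsatisfiable

Constraint 5 fixes m = 3 and constraint 12 fixes j = 4, but constraint 15 requires m = j. Since 3 ≠ 4, contradiction.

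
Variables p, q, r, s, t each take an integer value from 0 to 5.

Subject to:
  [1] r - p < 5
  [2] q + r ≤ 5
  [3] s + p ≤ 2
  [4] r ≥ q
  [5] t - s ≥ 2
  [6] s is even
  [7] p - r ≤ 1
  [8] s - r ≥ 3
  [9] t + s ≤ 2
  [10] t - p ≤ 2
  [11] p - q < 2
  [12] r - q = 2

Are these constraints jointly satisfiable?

Constraints 5, 7, 8, and 10 give s − r ≥ 3, r − p ≥ -1, p − t ≥ -2, t − s ≥ 2.
Adding all 4 inequalities: the left sides telescope to 0, and the right sides sum to 3 + (-1) + (-2) + 2 = 2. So 0 ≥ 2, which is false.

Unsatisfiable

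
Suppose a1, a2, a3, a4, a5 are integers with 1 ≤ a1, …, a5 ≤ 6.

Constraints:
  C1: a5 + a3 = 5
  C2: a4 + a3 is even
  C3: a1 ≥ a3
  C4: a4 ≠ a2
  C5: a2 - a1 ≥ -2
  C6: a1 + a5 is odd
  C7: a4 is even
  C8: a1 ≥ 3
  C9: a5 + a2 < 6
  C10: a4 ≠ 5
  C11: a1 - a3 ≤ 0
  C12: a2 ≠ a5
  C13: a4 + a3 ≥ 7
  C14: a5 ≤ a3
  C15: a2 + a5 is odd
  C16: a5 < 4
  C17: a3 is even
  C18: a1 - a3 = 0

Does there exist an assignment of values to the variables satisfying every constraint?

Setting (a1, a2, a3, a4, a5) = (4, 2, 4, 6, 1) satisfies everything: constraint 1: a5 + a3 = 5; constraint 5: a2 - a1 = -2, and the others follow.

Satisfiable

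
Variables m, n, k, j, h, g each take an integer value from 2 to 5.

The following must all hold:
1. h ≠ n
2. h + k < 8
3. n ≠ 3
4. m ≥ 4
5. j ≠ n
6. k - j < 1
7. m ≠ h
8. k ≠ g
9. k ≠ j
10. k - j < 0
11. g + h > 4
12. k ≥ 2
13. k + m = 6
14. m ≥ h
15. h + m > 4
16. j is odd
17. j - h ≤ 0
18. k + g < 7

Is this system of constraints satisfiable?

Satisfiable

Take m = 4, n = 2, k = 2, j = 3, h = 3, g = 4. Then constraint 2: h + k = 5; constraint 6: k - j = -1, and every other listed constraint is also met.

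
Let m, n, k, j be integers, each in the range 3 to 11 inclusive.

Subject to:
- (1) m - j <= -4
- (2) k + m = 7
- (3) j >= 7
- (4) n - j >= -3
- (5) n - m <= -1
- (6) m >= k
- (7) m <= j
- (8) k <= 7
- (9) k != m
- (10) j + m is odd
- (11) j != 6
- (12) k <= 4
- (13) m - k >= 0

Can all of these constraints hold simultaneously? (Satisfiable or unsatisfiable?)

Unsatisfiable

Constraints 1, 4, and 5 give m − n ≥ 1, n − j ≥ -3, j − m ≥ 4.
Adding all 3 inequalities: the left sides telescope to 0, and the right sides sum to 1 + (-3) + 4 = 2. So 0 ≥ 2, which is false.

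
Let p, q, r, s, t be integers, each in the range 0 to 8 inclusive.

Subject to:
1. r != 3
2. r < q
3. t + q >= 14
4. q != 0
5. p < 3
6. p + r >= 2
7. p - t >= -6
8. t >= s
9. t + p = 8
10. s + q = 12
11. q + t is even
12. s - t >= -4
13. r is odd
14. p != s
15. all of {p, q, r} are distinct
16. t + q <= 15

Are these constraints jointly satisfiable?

Satisfiable

One satisfying assignment is p = 2, q = 8, r = 1, s = 4, t = 6.
For the less obvious constraints — constraint 3: t + q = 14; constraint 6: p + r = 3; constraint 7: p - t = -4 — and the others hold by inspection.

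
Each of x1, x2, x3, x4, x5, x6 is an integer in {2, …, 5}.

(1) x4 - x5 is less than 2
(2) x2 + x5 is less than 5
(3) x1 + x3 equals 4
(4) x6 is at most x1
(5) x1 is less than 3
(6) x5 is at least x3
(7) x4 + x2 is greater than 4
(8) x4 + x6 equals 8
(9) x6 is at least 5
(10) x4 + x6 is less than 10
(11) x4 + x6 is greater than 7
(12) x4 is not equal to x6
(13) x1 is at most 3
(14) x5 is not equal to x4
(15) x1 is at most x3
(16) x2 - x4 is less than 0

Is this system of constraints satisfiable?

From constraint 9: x6 ≥ 5. From constraints 4 and 13: x6 ≤ x1 and x1 ≤ 3, so x6 ≤ 3. But 3 < 5, so no value of x6 works.

Unsatisfiable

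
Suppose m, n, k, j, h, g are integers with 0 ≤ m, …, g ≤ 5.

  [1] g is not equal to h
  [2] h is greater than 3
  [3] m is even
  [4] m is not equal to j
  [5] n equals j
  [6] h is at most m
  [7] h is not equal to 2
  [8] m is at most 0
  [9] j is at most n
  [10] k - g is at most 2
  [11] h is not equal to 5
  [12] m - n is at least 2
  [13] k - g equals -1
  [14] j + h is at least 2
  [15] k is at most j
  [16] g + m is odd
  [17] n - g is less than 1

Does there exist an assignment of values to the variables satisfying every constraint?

From constraint 2: h ≥ 4. From constraints 6 and 8: h ≤ m and m ≤ 0, so h ≤ 0. But 0 < 4, so no value of h works.

Unsatisfiable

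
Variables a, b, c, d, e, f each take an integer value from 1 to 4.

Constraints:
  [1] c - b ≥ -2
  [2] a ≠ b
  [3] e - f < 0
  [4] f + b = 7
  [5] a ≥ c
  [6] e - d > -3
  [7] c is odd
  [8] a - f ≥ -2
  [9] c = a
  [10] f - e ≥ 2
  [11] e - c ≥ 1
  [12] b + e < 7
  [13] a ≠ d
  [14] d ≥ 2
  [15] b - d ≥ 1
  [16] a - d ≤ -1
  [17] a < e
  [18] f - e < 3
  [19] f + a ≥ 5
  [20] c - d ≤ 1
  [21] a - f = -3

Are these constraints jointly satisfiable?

Unsatisfiable

Constraints 1, 8, 10, 11, 15, and 16 give b − d ≥ 1, d − a ≥ 1, a − f ≥ -2, f − e ≥ 2, e − c ≥ 1, c − b ≥ -2.
Adding all 6 inequalities: the left sides telescope to 0, and the right sides sum to 1 + 1 + (-2) + 2 + 1 + (-2) = 1. So 0 ≥ 1, which is false.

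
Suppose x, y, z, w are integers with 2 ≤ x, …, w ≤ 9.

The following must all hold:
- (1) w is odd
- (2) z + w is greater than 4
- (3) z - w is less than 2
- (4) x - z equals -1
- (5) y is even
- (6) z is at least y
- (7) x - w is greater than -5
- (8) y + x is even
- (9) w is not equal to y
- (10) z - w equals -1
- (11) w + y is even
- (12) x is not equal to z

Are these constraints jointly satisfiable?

Unsatisfiable

Constraint 1 makes w odd and constraint 5 makes y even, so w + y must be odd. Constraint 11 says w + y is even — contradiction.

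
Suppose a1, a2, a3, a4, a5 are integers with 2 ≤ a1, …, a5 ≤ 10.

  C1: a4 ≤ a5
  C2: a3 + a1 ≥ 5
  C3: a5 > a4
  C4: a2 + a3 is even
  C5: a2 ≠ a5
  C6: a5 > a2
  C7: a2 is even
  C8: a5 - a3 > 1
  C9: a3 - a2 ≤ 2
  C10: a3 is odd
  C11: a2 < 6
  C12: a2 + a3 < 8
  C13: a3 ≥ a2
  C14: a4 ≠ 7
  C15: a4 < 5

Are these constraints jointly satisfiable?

Unsatisfiable

Constraint 7 makes a2 even and constraint 10 makes a3 odd, so a2 + a3 must be odd. Constraint 4 says a2 + a3 is even — contradiction.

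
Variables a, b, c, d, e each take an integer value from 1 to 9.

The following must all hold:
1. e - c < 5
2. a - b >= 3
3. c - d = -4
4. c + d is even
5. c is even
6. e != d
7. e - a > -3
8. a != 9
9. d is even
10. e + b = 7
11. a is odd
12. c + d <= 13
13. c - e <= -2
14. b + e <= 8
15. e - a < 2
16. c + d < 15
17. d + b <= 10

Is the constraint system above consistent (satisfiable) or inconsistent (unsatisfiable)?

The assignment a = 7, b = 1, c = 4, d = 8, e = 6 works:
  constraint 1 holds since e - c = 2.
  constraint 2 holds since a - b = 6.
  constraint 3 holds since c - d = -4.
The rest check out directly.

Satisfiable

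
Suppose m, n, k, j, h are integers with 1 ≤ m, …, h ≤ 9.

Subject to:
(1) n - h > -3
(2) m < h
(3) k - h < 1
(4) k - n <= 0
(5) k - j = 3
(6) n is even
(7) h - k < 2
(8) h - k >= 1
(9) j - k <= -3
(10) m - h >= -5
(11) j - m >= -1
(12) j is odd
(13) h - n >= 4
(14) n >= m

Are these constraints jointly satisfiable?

Unsatisfiable

Constraints 4, 9, 10, 11, and 13 give k − j ≥ 3, j − m ≥ -1, m − h ≥ -5, h − n ≥ 4, n − k ≥ 0.
Adding all 5 inequalities: the left sides telescope to 0, and the right sides sum to 3 + (-1) + (-5) + 4 + 0 = 1. So 0 ≥ 1, which is false.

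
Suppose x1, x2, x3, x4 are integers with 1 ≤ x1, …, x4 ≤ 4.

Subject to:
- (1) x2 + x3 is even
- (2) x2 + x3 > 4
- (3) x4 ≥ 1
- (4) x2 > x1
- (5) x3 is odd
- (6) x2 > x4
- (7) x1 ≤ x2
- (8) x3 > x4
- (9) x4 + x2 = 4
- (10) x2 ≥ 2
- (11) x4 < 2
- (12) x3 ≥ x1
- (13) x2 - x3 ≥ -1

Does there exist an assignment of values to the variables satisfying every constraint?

One satisfying assignment is x1 = 1, x2 = 3, x3 = 3, x4 = 1.
For the less obvious constraints — constraint 2: x2 + x3 = 6; constraint 9: x4 + x2 = 4; constraint 13: x2 - x3 = 0 — and the others hold by inspection.

Satisfiable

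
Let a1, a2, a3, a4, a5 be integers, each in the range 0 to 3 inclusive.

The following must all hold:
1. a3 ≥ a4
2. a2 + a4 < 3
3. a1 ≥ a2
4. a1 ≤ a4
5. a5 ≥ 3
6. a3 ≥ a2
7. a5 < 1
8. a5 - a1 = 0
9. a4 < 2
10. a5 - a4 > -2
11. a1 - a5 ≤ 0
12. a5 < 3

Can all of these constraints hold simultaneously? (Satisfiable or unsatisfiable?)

From constraint 5: a5 ≥ 3. From constraint 7: a5 ≤ 0. But 0 < 3, so no value of a5 works.

Unsatisfiable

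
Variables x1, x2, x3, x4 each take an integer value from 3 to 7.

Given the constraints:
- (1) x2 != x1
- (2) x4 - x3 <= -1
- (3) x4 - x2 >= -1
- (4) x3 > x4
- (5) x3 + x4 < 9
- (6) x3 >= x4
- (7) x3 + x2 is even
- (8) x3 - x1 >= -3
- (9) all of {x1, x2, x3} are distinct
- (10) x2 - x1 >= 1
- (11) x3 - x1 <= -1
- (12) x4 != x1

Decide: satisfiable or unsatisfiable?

Unsatisfiable

Constraints 2, 3, 10, and 11 give x1 − x3 ≥ 1, x3 − x4 ≥ 1, x4 − x2 ≥ -1, x2 − x1 ≥ 1.
Adding all 4 inequalities: the left sides telescope to 0, and the right sides sum to 1 + 1 + (-1) + 1 = 2. So 0 ≥ 2, which is false.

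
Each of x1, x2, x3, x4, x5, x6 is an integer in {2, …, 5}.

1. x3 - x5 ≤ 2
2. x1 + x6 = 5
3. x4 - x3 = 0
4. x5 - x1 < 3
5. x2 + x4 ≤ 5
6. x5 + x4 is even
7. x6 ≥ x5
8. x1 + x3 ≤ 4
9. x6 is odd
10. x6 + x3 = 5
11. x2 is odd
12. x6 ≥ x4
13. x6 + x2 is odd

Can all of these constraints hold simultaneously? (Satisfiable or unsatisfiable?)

Constraint 9 makes x6 odd and constraint 11 makes x2 odd, so x6 + x2 must be even. Constraint 13 says x6 + x2 is odd — contradiction.

Unsatisfiable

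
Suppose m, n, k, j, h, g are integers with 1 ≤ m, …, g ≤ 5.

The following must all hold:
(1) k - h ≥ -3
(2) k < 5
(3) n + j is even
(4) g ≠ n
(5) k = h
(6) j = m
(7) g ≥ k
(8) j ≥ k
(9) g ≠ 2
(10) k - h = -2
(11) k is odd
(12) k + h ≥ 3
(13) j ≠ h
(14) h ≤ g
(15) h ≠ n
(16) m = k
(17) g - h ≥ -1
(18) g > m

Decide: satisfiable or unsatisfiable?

Unsatisfiable

From constraints 5, 6, and 16, j = m = k = h, so j = h. But constraint 13 says j ≠ h. Contradiction.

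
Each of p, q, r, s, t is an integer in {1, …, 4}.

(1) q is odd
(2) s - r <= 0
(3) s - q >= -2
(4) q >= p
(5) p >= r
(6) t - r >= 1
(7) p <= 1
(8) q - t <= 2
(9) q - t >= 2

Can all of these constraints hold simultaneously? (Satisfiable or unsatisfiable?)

Unsatisfiable

Constraints 2, 3, 6, and 9 give t − r ≥ 1, r − s ≥ 0, s − q ≥ -2, q − t ≥ 2.
Adding all 4 inequalities: the left sides telescope to 0, and the right sides sum to 1 + 0 + (-2) + 2 = 1. So 0 ≥ 1, which is false.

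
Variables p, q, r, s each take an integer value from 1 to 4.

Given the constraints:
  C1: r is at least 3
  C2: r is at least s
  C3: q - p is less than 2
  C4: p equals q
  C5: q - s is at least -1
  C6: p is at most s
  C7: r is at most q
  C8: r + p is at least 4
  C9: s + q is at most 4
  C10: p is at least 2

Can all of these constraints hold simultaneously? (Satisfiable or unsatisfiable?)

Unsatisfiable

From constraints 6 and 10: s ≥ p ≥ 2. From constraints 1 and 7: q ≥ r ≥ 3. Hence s + q ≥ 5. But constraint 9 requires s + q ≤ 4, and 4 < 5. Contradiction.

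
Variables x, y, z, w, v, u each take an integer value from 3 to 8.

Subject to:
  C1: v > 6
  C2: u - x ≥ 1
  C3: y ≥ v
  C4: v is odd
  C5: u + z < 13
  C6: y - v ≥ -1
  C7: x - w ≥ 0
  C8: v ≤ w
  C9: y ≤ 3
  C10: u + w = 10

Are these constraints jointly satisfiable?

From constraint 1: v ≥ 7. From constraints 3 and 9: v ≤ y and y ≤ 3, so v ≤ 3. But 3 < 7, so no value of v works.

Unsatisfiable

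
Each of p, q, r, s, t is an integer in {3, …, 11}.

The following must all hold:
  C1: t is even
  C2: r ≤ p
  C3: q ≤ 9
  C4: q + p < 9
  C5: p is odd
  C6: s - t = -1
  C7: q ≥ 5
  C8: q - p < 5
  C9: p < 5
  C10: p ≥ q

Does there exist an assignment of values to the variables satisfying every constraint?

From constraints 7 and 10: p ≥ q and q ≥ 5, so p ≥ 5. From constraint 9: p ≤ 4. But 4 < 5, so no value of p works.

Unsatisfiable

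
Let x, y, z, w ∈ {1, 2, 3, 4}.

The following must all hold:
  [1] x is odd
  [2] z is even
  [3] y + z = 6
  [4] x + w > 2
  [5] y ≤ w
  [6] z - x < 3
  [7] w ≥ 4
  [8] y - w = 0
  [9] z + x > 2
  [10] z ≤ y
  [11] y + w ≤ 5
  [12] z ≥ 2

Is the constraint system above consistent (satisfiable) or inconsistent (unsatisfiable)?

Unsatisfiable

From constraints 10 and 12: y ≥ z ≥ 2. From constraint 7: w ≥ 4. Hence y + w ≥ 6. But constraint 11 requires y + w ≤ 5, and 5 < 6. Contradiction.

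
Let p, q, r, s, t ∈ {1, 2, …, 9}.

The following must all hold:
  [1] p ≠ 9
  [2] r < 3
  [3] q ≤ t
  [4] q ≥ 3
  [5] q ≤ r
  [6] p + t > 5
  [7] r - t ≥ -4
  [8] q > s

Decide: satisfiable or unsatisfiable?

From constraints 4 and 5: r ≥ q and q ≥ 3, so r ≥ 3. From constraint 2: r ≤ 2. But 2 < 3, so no value of r works.

Unsatisfiable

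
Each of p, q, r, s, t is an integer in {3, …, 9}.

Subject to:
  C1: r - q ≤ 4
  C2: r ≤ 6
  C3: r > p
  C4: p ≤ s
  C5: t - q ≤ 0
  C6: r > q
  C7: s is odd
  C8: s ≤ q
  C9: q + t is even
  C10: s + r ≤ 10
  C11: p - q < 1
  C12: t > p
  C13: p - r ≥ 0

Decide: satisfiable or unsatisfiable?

Unsatisfiable

Constraints 5, 6, 12, and 13 give t ≤ q, q < r, r ≤ p, p < t. Chaining: t ≤ q < r ≤ p < t, which forces t < t — impossible.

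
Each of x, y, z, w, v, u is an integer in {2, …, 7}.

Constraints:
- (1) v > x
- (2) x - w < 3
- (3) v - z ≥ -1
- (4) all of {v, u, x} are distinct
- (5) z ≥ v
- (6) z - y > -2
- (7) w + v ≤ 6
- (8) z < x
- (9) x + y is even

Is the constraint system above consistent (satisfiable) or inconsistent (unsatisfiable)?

Constraints 1, 5, and 8 give x < v, v ≤ z, z < x. Chaining: x < v ≤ z < x, which forces x < x — impossible.

Unsatisfiable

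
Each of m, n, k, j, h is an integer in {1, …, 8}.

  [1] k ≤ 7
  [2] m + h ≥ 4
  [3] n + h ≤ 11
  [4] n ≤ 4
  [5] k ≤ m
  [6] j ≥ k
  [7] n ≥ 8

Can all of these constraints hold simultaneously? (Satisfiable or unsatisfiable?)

Unsatisfiable

From constraint 7: n ≥ 8. From constraint 4: n ≤ 4. But 4 < 8, so no value of n works.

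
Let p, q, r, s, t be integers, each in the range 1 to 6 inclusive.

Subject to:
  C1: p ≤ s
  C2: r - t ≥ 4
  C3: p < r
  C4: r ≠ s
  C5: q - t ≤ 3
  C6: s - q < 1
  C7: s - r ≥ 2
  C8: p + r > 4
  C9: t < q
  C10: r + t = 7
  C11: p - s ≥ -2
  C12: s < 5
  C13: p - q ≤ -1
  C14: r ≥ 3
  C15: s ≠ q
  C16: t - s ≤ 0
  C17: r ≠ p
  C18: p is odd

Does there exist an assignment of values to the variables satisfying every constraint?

Unsatisfiable

Constraints 2, 5, 7, 11, and 13 give r − t ≥ 4, t − q ≥ -3, q − p ≥ 1, p − s ≥ -2, s − r ≥ 2.
Adding all 5 inequalities: the left sides telescope to 0, and the right sides sum to 4 + (-3) + 1 + (-2) + 2 = 2. So 0 ≥ 2, which is false.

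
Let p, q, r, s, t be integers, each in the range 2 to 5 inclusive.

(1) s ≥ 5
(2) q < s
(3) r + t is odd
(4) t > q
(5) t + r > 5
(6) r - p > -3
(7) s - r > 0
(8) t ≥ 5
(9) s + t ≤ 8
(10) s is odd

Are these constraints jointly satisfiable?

Unsatisfiable

From constraint 1: s ≥ 5. From constraint 8: t ≥ 5. Hence s + t ≥ 10. But constraint 9 requires s + t ≤ 8, and 8 < 10. Contradiction.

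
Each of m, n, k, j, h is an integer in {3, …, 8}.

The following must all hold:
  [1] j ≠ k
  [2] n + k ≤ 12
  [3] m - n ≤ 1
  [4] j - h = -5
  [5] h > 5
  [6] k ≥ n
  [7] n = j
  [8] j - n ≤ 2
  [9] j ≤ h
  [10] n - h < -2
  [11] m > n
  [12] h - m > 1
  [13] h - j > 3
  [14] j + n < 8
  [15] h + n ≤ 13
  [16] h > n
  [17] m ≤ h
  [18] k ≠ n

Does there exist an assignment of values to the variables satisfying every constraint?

Try m = 4, n = 3, k = 6, j = 3, h = 8.
Check constraint 2: n + k = 9; constraint 3: m - n = 1; constraint 4: j - h = -5. The remaining constraints are straightforward to verify.

Satisfiable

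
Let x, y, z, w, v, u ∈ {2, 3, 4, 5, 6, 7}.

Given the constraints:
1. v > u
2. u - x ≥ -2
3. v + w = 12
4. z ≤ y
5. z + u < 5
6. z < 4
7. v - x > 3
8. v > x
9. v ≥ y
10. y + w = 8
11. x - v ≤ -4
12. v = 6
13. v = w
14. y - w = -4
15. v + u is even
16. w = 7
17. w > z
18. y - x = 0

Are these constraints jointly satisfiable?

Constraint 12 fixes v = 6 and constraint 16 fixes w = 7, but constraint 13 requires v = w. Since 6 ≠ 7, contradiction.

Unsatisfiable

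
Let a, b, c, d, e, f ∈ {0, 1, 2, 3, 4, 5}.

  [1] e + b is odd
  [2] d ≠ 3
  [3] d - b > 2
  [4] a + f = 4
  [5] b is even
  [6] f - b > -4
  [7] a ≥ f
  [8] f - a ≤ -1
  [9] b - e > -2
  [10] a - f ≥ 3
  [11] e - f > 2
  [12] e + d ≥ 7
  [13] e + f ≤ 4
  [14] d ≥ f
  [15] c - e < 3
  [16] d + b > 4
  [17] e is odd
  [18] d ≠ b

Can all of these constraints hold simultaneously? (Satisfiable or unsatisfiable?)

Satisfiable

Try a = 4, b = 2, c = 5, d = 5, e = 3, f = 0.
Check constraint 3: d - b = 3; constraint 4: a + f = 4. The remaining constraints are straightforward to verify.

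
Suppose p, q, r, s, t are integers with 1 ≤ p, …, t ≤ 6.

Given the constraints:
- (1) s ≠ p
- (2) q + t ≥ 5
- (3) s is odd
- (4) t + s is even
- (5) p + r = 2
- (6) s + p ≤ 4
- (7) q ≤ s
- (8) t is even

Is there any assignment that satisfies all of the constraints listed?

Unsatisfiable

Constraint 8 makes t even and constraint 3 makes s odd, so t + s must be odd. Constraint 4 says t + s is even — contradiction.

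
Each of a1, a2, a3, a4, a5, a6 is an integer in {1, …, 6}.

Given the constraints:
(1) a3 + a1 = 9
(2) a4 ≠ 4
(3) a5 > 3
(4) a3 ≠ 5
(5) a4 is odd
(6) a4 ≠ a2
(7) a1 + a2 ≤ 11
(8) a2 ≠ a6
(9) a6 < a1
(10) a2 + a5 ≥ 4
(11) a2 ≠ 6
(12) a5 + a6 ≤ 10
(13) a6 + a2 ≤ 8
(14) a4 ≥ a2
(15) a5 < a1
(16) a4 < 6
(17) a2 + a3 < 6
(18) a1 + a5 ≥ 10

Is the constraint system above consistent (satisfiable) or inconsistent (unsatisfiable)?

Try a1 = 6, a2 = 2, a3 = 3, a4 = 5, a5 = 5, a6 = 3.
Check constraint 1: a3 + a1 = 9; constraint 7: a1 + a2 = 8. The remaining constraints are straightforward to verify.

Satisfiable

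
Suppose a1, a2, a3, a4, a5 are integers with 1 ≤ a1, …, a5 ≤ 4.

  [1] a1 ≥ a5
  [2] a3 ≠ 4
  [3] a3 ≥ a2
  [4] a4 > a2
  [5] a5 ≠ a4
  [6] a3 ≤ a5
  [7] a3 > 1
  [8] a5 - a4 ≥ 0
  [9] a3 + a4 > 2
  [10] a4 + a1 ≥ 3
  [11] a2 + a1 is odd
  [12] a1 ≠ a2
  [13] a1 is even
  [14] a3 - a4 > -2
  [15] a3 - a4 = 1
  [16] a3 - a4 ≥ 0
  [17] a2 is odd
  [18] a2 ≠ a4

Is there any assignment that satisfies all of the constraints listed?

Satisfiable

Try a1 = 4, a2 = 1, a3 = 3, a4 = 2, a5 = 3.
Check constraint 8: a5 - a4 = 1; constraint 9: a3 + a4 = 5. The remaining constraints are straightforward to verify.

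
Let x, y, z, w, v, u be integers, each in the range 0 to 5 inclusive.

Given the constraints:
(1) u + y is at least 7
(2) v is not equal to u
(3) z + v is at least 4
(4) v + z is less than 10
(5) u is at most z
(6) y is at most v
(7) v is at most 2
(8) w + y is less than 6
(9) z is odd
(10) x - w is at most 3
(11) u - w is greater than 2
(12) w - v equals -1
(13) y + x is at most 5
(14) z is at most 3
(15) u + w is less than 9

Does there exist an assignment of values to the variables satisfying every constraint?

Unsatisfiable

From constraints 5 and 14: u ≤ z ≤ 3. From constraints 6 and 7: y ≤ v ≤ 2. Hence u + y ≤ 5. But constraint 1 requires u + y ≥ 7, and 7 > 5. Contradiction.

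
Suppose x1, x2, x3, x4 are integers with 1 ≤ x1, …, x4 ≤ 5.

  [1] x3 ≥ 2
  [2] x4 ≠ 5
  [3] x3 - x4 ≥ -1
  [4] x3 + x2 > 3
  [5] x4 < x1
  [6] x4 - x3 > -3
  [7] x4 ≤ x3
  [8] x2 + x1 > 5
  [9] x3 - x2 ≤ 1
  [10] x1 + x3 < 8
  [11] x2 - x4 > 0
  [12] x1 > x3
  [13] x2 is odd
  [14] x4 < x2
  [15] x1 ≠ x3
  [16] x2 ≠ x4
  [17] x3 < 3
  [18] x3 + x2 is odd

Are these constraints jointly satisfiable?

Satisfiable

Setting (x1, x2, x3, x4) = (3, 3, 2, 2) satisfies everything: constraint 3: x3 - x4 = 0; constraint 4: x3 + x2 = 5, and the others follow.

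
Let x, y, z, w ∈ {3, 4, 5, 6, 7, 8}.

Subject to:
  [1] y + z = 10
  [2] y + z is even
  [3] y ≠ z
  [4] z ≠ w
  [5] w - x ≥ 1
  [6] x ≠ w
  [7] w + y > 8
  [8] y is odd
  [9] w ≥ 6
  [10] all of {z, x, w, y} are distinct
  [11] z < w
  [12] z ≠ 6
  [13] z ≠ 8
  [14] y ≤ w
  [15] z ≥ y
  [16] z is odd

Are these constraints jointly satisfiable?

Try x = 6, y = 3, z = 7, w = 8.
Check constraint 1: y + z = 10; constraint 5: w - x = 2. The remaining constraints are straightforward to verify.

Satisfiable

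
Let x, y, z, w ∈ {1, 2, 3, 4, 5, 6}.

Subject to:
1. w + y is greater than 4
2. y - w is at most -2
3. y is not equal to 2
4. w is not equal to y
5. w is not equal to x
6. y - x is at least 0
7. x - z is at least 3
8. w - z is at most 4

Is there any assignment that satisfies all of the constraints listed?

Unsatisfiable

Constraints 2, 6, 7, and 8 give y − x ≥ 0, x − z ≥ 3, z − w ≥ -4, w − y ≥ 2.
Adding all 4 inequalities: the left sides telescope to 0, and the right sides sum to 0 + 3 + (-4) + 2 = 1. So 0 ≥ 1, which is false.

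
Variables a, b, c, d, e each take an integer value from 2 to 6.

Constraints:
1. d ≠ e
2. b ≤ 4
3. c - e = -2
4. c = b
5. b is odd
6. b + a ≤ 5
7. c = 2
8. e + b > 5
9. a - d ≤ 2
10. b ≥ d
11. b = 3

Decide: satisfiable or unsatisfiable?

Unsatisfiable

Constraint 7 fixes c = 2 and constraint 11 fixes b = 3, but constraint 4 requires c = b. Since 2 ≠ 3, contradiction.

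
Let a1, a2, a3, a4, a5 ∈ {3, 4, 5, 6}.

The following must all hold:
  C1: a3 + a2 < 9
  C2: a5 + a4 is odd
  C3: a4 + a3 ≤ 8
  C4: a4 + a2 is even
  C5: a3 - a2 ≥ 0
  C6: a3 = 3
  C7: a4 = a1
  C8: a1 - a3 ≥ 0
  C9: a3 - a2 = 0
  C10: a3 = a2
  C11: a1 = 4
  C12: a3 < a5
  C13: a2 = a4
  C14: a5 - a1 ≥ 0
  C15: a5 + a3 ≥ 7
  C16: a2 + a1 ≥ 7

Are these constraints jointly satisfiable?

Unsatisfiable

Constraint 6 fixes a3 = 3 and constraint 11 fixes a1 = 4. Constraints 7, 10, and 13 give a3 = a2 = a4 = a1, so a3 = a1. But 3 ≠ 4 — contradiction.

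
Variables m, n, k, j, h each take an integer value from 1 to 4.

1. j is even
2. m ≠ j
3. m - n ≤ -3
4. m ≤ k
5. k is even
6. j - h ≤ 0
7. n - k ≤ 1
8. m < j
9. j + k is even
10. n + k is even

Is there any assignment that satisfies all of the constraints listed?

Satisfiable

Take m = 1, n = 4, k = 4, j = 4, h = 4. Then constraint 3: m - n = -3; constraint 6: j - h = 0, and every other listed constraint is also met.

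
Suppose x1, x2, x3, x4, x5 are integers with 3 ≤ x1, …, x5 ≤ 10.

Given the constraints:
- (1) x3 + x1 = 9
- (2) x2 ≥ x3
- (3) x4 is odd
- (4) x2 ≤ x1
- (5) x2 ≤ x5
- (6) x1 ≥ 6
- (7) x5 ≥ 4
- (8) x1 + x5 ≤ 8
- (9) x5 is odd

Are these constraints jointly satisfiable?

From constraint 6: x1 ≥ 6. From constraint 7: x5 ≥ 4. Hence x1 + x5 ≥ 10. But constraint 8 requires x1 + x5 ≤ 8, and 8 < 10. Contradiction.

Unsatisfiable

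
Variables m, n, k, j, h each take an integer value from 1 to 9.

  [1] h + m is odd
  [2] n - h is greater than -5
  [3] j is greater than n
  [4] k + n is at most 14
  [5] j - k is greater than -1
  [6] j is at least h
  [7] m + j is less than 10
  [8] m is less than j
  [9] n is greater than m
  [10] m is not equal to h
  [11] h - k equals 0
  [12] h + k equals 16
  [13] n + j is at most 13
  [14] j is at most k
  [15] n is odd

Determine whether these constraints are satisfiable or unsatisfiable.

Satisfiable

Try m = 1, n = 5, k = 8, j = 8, h = 8.
Check constraint 2: n - h = -3; constraint 4: k + n = 13. The remaining constraints are straightforward to verify.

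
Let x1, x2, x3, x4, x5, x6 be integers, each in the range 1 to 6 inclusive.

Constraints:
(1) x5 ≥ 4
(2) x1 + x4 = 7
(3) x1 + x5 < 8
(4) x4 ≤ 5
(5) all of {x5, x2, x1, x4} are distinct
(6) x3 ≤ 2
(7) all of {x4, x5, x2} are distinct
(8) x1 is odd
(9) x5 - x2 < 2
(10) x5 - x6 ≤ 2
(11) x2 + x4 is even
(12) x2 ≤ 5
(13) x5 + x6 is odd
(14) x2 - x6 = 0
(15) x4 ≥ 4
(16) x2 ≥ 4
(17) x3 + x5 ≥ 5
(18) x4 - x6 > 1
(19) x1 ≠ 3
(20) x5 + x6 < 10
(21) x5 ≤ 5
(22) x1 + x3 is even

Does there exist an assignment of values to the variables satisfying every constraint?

Unsatisfiable

Constraints 1, 4, 12, 15, 16, and 21 confine each of x4, x5, x2 to the 2 values {4, 5}.
Constraint 7 requires all 3 of them to be distinct, but only 2 values are available — impossible by the pigeonhole principle.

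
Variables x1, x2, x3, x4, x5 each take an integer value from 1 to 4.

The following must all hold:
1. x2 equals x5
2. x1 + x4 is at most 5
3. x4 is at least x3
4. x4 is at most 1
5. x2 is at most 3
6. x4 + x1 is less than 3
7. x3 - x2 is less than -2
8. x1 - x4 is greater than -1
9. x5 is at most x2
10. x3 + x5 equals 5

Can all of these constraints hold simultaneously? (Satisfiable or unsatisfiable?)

Unsatisfiable

From constraints 3 and 4: x3 ≤ x4 ≤ 1. From constraints 5 and 9: x5 ≤ x2 ≤ 3. Hence x3 + x5 ≤ 4. But constraint 10 requires x3 + x5 = 5, and 5 > 4. Contradiction.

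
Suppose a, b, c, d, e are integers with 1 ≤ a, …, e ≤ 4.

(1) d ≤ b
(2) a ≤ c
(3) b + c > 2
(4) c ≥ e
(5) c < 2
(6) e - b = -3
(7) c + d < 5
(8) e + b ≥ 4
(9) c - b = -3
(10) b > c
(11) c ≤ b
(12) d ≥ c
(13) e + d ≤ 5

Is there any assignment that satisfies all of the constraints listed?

Setting (a, b, c, d, e) = (1, 4, 1, 1, 1) satisfies everything: constraint 3: b + c = 5; constraint 6: e - b = -3; constraint 7: c + d = 2, and the others follow.

Satisfiable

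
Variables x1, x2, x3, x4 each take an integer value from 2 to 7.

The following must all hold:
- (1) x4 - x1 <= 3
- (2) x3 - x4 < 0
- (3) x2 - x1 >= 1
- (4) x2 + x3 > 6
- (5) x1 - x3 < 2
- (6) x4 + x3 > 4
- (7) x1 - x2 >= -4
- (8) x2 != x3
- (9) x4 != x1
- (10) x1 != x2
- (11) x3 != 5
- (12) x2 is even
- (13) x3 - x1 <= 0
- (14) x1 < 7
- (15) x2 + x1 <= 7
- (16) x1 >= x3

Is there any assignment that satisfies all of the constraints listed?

The assignment x1 = 3, x2 = 4, x3 = 3, x4 = 4 works:
  constraint 1 holds since x4 - x1 = 1.
  constraint 2 holds since x3 - x4 = -1.
  constraint 3 holds since x2 - x1 = 1.
The rest check out directly.

Satisfiable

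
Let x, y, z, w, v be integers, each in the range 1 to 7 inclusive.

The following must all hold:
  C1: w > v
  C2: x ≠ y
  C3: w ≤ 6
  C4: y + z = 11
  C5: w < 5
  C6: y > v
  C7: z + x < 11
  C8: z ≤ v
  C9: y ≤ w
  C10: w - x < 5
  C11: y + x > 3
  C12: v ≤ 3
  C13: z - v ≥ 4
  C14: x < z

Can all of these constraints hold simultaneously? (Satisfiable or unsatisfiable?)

From constraints 3 and 9: y ≤ w ≤ 6. From constraints 8 and 12: z ≤ v ≤ 3. Hence y + z ≤ 9. But constraint 4 requires y + z = 11, and 11 > 9. Contradiction.

Unsatisfiable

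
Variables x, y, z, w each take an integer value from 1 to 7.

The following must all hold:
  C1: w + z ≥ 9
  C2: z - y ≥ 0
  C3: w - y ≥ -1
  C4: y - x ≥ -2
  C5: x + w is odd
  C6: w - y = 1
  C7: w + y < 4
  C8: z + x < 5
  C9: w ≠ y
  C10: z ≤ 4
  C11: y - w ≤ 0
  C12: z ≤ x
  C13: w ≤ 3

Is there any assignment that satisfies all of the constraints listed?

Unsatisfiable

From constraint 13: w ≤ 3. From constraint 10: z ≤ 4. Hence w + z ≤ 7. But constraint 1 requires w + z ≥ 9, and 9 > 7. Contradiction.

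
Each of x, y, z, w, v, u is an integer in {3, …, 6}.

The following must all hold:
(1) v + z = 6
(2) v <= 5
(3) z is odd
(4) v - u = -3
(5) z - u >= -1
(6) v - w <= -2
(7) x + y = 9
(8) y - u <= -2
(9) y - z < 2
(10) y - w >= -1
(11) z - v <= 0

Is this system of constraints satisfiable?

Constraints 5, 6, 8, 10, and 11 give w − v ≥ 2, v − z ≥ 0, z − u ≥ -1, u − y ≥ 2, y − w ≥ -1.
Adding all 5 inequalities: the left sides telescope to 0, and the right sides sum to 2 + 0 + (-1) + 2 + (-1) = 2. So 0 ≥ 2, which is false.

Unsatisfiable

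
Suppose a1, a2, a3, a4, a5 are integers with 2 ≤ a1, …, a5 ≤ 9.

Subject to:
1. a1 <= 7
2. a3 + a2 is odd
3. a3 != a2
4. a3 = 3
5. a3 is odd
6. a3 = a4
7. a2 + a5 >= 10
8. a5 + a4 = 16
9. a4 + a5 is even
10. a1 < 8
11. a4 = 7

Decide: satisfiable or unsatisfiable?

Constraint 4 fixes a3 = 3 and constraint 11 fixes a4 = 7, but constraint 6 requires a3 = a4. Since 3 ≠ 7, contradiction.

Unsatisfiable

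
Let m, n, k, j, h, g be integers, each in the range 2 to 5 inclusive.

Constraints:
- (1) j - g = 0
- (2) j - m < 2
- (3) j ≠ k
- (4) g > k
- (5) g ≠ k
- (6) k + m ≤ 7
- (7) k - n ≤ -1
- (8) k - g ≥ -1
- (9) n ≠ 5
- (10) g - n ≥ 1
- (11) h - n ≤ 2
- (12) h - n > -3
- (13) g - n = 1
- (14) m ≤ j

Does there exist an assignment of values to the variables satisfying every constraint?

Constraints 7, 8, and 10 give n − k ≥ 1, k − g ≥ -1, g − n ≥ 1.
Adding all 3 inequalities: the left sides telescope to 0, and the right sides sum to 1 + (-1) + 1 = 1. So 0 ≥ 1, which is false.

Unsatisfiable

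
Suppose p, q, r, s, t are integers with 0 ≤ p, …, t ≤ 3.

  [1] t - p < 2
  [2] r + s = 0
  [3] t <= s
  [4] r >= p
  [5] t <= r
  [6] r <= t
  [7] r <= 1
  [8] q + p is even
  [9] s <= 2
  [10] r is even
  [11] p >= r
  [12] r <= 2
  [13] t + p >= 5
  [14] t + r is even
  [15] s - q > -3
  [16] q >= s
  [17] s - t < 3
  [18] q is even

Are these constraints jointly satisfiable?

From constraints 3 and 9: t ≤ s ≤ 2. From constraints 4 and 7: p ≤ r ≤ 1. Hence t + p ≤ 3. But constraint 13 requires t + p ≥ 5, and 5 > 3. Contradiction.

Unsatisfiable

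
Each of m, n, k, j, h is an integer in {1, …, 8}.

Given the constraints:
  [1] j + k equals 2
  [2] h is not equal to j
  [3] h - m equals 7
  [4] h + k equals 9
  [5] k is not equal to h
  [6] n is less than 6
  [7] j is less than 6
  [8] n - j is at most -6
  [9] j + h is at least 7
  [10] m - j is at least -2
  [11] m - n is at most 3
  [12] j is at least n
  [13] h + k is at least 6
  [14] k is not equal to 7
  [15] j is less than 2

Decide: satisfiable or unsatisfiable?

Constraints 8, 10, and 11 give m − j ≥ -2, j − n ≥ 6, n − m ≥ -3.
Adding all 3 inequalities: the left sides telescope to 0, and the right sides sum to (-2) + 6 + (-3) = 1. So 0 ≥ 1, which is false.

Unsatisfiable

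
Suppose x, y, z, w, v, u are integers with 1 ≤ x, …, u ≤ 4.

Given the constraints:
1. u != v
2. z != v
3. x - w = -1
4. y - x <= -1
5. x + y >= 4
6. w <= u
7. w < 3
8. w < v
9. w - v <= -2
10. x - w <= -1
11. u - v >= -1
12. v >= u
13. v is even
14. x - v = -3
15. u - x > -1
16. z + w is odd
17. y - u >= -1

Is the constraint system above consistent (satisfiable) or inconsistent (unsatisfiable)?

Unsatisfiable

Constraints 4, 9, 10, 11, and 17 give w − x ≥ 1, x − y ≥ 1, y − u ≥ -1, u − v ≥ -1, v − w ≥ 2.
Adding all 5 inequalities: the left sides telescope to 0, and the right sides sum to 1 + 1 + (-1) + (-1) + 2 = 2. So 0 ≥ 2, which is false.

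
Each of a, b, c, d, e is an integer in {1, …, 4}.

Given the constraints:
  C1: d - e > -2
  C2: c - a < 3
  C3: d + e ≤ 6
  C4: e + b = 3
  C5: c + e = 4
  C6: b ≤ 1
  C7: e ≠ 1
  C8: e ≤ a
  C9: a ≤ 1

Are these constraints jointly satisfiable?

From constraints 8 and 9: e ≤ a ≤ 1. From constraint 6: b ≤ 1. Hence e + b ≤ 2. But constraint 4 requires e + b = 3, and 3 > 2. Contradiction.

Unsatisfiable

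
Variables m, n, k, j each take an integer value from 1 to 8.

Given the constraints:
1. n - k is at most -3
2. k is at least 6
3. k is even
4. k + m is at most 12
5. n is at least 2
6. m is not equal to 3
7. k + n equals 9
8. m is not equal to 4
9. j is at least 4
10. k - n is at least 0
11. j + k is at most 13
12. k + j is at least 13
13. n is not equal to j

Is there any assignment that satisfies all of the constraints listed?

Try m = 6, n = 3, k = 6, j = 7.
Check constraint 1: n - k = -3; constraint 4: k + m = 12. The remaining constraints are straightforward to verify.

Satisfiable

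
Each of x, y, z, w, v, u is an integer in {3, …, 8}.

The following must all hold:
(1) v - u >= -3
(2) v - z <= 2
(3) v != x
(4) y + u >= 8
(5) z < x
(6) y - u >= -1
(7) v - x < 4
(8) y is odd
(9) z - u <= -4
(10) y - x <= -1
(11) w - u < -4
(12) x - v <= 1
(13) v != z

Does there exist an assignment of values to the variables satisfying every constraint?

Constraints 2, 6, 9, 10, and 12 give y − u ≥ -1, u − z ≥ 4, z − v ≥ -2, v − x ≥ -1, x − y ≥ 1.
Adding all 5 inequalities: the left sides telescope to 0, and the right sides sum to (-1) + 4 + (-2) + (-1) + 1 = 1. So 0 ≥ 1, which is false.

Unsatisfiable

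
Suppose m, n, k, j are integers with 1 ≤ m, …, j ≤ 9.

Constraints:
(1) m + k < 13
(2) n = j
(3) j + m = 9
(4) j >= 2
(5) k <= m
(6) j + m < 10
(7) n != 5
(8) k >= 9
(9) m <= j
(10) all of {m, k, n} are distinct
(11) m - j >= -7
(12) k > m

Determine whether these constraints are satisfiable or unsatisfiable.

Unsatisfiable

From constraint 4: j ≥ 2. From constraints 5 and 8: m ≥ k ≥ 9. Hence j + m ≥ 11. But constraint 3 requires j + m = 9, and 9 < 11. Contradiction.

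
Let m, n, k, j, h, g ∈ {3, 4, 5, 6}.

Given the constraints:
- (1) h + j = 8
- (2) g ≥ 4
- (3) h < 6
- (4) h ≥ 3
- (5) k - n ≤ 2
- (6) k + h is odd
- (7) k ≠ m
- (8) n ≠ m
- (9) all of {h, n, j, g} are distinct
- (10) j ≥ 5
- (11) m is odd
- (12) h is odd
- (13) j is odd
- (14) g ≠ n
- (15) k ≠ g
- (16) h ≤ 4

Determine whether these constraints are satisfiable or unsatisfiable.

Setting (m, n, k, j, h, g) = (3, 4, 4, 5, 3, 6) satisfies everything: constraint 1: h + j = 8; constraint 5: k - n = 0; constraint 9: values 3, 4, 5, 6 are distinct, and the others follow.

Satisfiable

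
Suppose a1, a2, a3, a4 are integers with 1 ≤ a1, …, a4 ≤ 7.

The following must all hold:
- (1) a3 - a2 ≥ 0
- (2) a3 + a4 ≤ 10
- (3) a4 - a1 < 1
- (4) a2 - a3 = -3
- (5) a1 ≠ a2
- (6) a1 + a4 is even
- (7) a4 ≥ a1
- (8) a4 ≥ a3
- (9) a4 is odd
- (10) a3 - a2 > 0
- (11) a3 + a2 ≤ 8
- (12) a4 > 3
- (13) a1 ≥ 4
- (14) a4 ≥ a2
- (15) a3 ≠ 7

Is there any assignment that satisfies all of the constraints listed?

The assignment a1 = 5, a2 = 1, a3 = 4, a4 = 5 works:
  constraint 1 holds since a3 - a2 = 3.
  constraint 2 holds since a3 + a4 = 9.
  constraint 3 holds since a4 - a1 = 0.
The rest check out directly.

Satisfiable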